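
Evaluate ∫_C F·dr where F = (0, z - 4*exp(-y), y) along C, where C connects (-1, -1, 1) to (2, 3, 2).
-4*E + 4*exp(-3) + 7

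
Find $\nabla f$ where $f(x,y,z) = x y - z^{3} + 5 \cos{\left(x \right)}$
(y - 5*sin(x), x, -3*z**2)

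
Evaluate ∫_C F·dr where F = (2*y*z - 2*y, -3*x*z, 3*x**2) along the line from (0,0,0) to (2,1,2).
14/3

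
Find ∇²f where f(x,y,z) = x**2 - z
2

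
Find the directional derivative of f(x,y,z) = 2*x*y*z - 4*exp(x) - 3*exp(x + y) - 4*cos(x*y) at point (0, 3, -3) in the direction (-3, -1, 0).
3*sqrt(10)*(11 + 2*exp(3))/5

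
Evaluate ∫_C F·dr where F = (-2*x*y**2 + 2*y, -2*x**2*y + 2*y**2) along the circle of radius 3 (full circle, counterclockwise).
-18*pi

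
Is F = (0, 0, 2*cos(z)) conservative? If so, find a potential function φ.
Yes, F is conservative. φ = 2*sin(z)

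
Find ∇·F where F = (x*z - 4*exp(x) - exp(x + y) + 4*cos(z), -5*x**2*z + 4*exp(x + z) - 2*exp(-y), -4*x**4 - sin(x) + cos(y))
z - 4*exp(x) - exp(x + y) + 2*exp(-y)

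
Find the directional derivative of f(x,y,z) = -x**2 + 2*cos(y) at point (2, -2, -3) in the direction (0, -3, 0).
-2*sin(2)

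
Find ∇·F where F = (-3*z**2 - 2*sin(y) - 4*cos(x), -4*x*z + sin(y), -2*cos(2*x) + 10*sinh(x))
4*sin(x) + cos(y)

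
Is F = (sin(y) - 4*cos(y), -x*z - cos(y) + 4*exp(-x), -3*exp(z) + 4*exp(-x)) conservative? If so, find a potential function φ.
No, ∇×F = (x, 4*exp(-x), -z - 4*sin(y) - cos(y) - 4*exp(-x)) ≠ 0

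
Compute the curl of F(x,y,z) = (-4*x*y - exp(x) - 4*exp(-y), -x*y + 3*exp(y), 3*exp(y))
(3*exp(y), 0, 4*x - y - 4*exp(-y))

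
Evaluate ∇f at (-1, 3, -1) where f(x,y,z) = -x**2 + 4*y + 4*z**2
(2, 4, -8)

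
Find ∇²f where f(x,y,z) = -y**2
-2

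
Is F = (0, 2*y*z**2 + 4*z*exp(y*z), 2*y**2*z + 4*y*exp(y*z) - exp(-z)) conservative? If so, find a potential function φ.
Yes, F is conservative. φ = y**2*z**2 + 4*exp(y*z) + exp(-z)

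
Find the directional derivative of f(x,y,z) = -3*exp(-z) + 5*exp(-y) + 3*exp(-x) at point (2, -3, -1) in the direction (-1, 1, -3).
sqrt(11)*(-5*exp(5) - 9*exp(3) + 3)*exp(-2)/11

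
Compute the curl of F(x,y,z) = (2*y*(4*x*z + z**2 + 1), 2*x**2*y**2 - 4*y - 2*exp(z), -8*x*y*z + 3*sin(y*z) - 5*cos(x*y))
(-8*x*z + 5*x*sin(x*y) + 3*z*cos(y*z) + 2*exp(z), y*(8*x + 12*z - 5*sin(x*y)), 4*x*y**2 - 8*x*z - 2*z**2 - 2)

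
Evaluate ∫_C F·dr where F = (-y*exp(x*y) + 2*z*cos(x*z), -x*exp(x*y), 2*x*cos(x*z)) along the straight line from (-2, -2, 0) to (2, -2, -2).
-exp(-4) - 2*sin(4) + exp(4)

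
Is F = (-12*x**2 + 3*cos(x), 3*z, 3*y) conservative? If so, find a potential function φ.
Yes, F is conservative. φ = -4*x**3 + 3*y*z + 3*sin(x)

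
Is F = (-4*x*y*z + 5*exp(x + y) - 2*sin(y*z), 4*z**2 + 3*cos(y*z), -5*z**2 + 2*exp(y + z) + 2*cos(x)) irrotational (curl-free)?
No, ∇×F = (3*y*sin(y*z) - 8*z + 2*exp(y + z), -4*x*y - 2*y*cos(y*z) + 2*sin(x), 4*x*z + 2*z*cos(y*z) - 5*exp(x + y))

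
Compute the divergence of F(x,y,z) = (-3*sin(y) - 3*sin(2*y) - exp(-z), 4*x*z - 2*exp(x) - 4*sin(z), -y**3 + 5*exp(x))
0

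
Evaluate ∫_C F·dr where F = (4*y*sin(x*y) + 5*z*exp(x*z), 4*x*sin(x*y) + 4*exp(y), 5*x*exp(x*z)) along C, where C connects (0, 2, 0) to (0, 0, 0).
4 - 4*exp(2)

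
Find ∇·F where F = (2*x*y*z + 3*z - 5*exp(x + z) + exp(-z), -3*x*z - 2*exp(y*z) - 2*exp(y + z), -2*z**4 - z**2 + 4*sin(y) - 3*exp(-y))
2*y*z - 8*z**3 - 2*z*exp(y*z) - 2*z - 5*exp(x + z) - 2*exp(y + z)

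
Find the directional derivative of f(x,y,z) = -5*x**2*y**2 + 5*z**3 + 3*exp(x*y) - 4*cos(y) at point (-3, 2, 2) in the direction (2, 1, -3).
sqrt(14)*(-120*exp(6) + 3 + 4*exp(6)*sin(2))*exp(-6)/14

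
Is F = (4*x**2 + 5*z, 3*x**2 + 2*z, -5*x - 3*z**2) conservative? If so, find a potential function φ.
No, ∇×F = (-2, 10, 6*x) ≠ 0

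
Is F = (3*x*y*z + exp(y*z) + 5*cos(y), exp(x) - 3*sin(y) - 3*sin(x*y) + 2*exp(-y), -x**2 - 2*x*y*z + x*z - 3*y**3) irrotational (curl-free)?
No, ∇×F = (-2*x*z - 9*y**2, 3*x*y + 2*x + 2*y*z + y*exp(y*z) - z, -3*x*z - 3*y*cos(x*y) - z*exp(y*z) + exp(x) + 5*sin(y))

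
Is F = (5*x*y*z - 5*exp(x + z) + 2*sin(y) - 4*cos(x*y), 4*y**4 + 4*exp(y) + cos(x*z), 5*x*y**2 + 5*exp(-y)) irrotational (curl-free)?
No, ∇×F = (10*x*y + x*sin(x*z) - 5*exp(-y), 5*x*y - 5*y**2 - 5*exp(x + z), -5*x*z - 4*x*sin(x*y) - z*sin(x*z) - 2*cos(y))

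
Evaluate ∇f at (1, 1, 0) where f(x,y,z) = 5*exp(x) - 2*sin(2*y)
(5*E, -4*cos(2), 0)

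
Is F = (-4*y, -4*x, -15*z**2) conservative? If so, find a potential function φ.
Yes, F is conservative. φ = -4*x*y - 5*z**3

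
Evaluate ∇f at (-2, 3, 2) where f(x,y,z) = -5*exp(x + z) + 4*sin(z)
(-5, 0, -5 + 4*cos(2))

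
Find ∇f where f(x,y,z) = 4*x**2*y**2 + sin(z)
(8*x*y**2, 8*x**2*y, cos(z))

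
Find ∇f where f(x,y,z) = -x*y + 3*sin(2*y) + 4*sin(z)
(-y, -x + 6*cos(2*y), 4*cos(z))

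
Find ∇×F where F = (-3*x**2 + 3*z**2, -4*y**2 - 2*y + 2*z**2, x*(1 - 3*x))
(-4*z, 6*x + 6*z - 1, 0)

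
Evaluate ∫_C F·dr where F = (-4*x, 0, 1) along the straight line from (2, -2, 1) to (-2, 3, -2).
-3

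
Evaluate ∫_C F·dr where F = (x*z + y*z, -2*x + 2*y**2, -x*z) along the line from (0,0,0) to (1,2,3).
10/3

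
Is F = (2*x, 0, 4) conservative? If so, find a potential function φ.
Yes, F is conservative. φ = x**2 + 4*z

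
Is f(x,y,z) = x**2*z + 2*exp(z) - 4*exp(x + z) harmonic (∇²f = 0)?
No, ∇²f = 2*z + 2*exp(z) - 8*exp(x + z)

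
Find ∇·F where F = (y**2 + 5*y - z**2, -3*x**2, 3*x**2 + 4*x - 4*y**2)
0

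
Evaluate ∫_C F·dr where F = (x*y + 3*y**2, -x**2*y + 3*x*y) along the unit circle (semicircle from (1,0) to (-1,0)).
-2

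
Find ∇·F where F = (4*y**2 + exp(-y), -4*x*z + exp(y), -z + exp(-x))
exp(y) - 1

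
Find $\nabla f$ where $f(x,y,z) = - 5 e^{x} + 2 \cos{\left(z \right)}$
(-5*exp(x), 0, -2*sin(z))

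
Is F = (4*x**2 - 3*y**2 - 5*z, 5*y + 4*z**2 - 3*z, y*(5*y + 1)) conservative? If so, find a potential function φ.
No, ∇×F = (10*y - 8*z + 4, -5, 6*y) ≠ 0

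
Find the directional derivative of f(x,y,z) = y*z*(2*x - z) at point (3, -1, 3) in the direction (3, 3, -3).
sqrt(3)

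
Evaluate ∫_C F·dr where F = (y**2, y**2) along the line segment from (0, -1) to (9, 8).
342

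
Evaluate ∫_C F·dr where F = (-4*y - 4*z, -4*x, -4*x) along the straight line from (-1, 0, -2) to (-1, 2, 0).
16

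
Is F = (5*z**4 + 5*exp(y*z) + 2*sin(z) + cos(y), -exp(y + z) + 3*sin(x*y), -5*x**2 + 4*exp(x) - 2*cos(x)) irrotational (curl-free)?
No, ∇×F = (exp(y + z), 10*x + 5*y*exp(y*z) + 20*z**3 - 4*exp(x) - 2*sin(x) + 2*cos(z), 3*y*cos(x*y) - 5*z*exp(y*z) + sin(y))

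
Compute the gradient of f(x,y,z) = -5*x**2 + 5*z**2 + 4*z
(-10*x, 0, 10*z + 4)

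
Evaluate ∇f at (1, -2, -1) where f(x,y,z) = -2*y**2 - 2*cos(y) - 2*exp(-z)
(0, 8 - 2*sin(2), 2*E)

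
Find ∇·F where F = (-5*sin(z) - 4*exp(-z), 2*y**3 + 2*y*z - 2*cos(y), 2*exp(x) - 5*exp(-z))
6*y**2 + 2*z + 2*sin(y) + 5*exp(-z)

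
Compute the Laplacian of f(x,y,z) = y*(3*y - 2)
6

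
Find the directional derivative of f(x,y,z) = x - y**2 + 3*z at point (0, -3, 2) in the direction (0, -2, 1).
-9*sqrt(5)/5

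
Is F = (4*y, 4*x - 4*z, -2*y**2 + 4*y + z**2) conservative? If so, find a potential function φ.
No, ∇×F = (8 - 4*y, 0, 0) ≠ 0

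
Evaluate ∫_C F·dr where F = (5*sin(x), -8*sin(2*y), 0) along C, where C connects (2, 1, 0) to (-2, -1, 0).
0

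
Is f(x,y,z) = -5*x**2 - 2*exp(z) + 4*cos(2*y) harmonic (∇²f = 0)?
No, ∇²f = -2*exp(z) - 16*cos(2*y) - 10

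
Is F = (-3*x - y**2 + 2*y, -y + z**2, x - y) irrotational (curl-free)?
No, ∇×F = (-2*z - 1, -1, 2*y - 2)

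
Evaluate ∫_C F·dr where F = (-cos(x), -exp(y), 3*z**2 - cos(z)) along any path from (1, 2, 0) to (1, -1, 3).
-exp(-1) - sin(3) + exp(2) + 27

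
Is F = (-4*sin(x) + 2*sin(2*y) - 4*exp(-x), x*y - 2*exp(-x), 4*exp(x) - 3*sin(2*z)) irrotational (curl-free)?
No, ∇×F = (0, -4*exp(x), y - 4*cos(2*y) + 2*exp(-x))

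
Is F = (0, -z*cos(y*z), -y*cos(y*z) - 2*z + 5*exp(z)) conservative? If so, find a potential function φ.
Yes, F is conservative. φ = -z**2 + 5*exp(z) - sin(y*z)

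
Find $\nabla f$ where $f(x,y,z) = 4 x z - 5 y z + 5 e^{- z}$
(4*z, -5*z, 4*x - 5*y - 5*exp(-z))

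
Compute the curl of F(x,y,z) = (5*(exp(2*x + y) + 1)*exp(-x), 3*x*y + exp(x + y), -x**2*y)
(-x**2, 2*x*y, 3*y - 4*exp(x + y))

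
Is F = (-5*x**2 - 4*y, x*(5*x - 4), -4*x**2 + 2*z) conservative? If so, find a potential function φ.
No, ∇×F = (0, 8*x, 10*x) ≠ 0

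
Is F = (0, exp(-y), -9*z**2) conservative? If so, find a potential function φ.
Yes, F is conservative. φ = -3*z**3 - exp(-y)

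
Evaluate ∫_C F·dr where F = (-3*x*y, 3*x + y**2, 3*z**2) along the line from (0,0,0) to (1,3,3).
75/2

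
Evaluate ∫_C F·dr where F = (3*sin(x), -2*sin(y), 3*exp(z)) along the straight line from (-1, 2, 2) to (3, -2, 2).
3*cos(1) - 3*cos(3)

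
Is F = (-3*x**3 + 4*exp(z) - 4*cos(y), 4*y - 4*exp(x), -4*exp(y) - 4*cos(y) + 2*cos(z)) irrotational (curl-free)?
No, ∇×F = (-4*exp(y) + 4*sin(y), 4*exp(z), -4*exp(x) - 4*sin(y))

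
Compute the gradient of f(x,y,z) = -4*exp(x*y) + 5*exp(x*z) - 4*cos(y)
(-4*y*exp(x*y) + 5*z*exp(x*z), -4*x*exp(x*y) + 4*sin(y), 5*x*exp(x*z))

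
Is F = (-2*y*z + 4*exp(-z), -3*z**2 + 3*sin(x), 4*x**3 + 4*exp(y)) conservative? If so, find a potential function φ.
No, ∇×F = (6*z + 4*exp(y), -12*x**2 - 2*y - 4*exp(-z), 2*z + 3*cos(x)) ≠ 0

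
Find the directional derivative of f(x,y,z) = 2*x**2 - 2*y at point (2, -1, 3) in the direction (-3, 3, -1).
-30*sqrt(19)/19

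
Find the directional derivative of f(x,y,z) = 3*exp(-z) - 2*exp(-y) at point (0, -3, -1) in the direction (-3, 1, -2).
sqrt(14)*E*(3 + exp(2))/7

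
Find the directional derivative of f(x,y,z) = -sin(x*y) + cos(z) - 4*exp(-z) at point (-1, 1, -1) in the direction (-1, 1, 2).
sqrt(6)*(sqrt(2)*sin(pi/4 + 1) + 4*E)/3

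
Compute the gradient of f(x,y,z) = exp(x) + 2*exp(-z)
(exp(x), 0, -2*exp(-z))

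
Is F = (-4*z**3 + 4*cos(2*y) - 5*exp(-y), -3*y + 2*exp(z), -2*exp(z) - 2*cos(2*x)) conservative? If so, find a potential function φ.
No, ∇×F = (-2*exp(z), -12*z**2 - 4*sin(2*x), 8*sin(2*y) - 5*exp(-y)) ≠ 0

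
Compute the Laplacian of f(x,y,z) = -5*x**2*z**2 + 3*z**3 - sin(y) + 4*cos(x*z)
-4*x**2*cos(x*z) - 10*x**2 - 2*z**2*(2*cos(x*z) + 5) + 18*z + sin(y)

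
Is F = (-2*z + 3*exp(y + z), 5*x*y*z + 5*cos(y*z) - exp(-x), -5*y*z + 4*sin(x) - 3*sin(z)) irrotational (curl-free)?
No, ∇×F = (-5*x*y + 5*y*sin(y*z) - 5*z, 3*exp(y + z) - 4*cos(x) - 2, 5*y*z - 3*exp(y + z) + exp(-x))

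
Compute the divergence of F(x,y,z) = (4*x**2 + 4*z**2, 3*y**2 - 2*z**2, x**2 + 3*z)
8*x + 6*y + 3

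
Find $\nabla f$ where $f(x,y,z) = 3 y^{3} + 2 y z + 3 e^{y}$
(0, 9*y**2 + 2*z + 3*exp(y), 2*y)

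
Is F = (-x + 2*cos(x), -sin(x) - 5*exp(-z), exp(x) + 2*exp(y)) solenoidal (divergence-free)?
No, ∇·F = -2*sin(x) - 1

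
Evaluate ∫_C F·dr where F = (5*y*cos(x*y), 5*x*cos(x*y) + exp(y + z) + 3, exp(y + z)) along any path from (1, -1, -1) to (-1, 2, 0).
-5*sin(2) - exp(-2) + 5*sin(1) + exp(2) + 9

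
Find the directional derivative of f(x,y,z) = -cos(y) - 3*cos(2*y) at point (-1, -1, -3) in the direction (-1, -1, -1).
sqrt(3)*(sin(1) + 6*sin(2))/3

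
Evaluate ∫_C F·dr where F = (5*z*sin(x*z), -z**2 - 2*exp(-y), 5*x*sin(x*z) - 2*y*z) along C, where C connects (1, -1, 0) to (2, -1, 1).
6 - 5*cos(2)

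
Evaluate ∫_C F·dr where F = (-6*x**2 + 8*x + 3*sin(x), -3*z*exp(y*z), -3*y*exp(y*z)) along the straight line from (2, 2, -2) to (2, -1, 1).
3*(1 - exp(3))*exp(-4)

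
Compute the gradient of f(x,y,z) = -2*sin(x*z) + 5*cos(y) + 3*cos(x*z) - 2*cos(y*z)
(-z*(3*sin(x*z) + 2*cos(x*z)), 2*z*sin(y*z) - 5*sin(y), -3*x*sin(x*z) - 2*x*cos(x*z) + 2*y*sin(y*z))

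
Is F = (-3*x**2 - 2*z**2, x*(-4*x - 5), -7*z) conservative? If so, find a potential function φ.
No, ∇×F = (0, -4*z, -8*x - 5) ≠ 0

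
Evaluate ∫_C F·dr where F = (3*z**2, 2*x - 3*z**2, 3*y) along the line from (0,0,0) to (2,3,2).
11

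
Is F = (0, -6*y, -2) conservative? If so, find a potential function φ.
Yes, F is conservative. φ = -3*y**2 - 2*z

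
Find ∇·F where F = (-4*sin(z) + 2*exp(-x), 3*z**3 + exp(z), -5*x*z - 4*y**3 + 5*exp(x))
-5*x - 2*exp(-x)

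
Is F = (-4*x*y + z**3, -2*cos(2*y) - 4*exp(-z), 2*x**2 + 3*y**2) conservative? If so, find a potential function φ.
No, ∇×F = (6*y - 4*exp(-z), -4*x + 3*z**2, 4*x) ≠ 0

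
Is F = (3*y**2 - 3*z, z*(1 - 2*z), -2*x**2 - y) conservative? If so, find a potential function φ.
No, ∇×F = (4*z - 2, 4*x - 3, -6*y) ≠ 0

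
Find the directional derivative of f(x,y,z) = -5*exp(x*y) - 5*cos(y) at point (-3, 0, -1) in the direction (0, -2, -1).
-6*sqrt(5)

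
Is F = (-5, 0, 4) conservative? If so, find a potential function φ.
Yes, F is conservative. φ = -5*x + 4*z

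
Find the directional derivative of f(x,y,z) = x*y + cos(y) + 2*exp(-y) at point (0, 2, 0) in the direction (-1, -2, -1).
sqrt(6)*(-exp(2) + 2 + exp(2)*sin(2))*exp(-2)/3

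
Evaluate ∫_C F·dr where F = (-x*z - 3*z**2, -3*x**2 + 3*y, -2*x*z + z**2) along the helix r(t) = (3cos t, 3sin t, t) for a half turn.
-24 - 9*pi/4 + pi**3/3 + 9*pi**2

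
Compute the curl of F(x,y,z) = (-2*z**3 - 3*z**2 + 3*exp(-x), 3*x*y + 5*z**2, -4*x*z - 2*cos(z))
(-10*z, 2*z*(-3*z - 1), 3*y)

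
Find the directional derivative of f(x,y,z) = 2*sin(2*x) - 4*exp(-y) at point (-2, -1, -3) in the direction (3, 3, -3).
4*sqrt(3)*(cos(4) + E)/3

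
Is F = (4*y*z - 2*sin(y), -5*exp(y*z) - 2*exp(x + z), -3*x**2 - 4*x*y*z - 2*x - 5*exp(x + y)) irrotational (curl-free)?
No, ∇×F = (-4*x*z + 5*y*exp(y*z) - 5*exp(x + y) + 2*exp(x + z), 6*x + 4*y*z + 4*y + 5*exp(x + y) + 2, -4*z - 2*exp(x + z) + 2*cos(y))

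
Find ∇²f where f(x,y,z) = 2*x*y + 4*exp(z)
4*exp(z)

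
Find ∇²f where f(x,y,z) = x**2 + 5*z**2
12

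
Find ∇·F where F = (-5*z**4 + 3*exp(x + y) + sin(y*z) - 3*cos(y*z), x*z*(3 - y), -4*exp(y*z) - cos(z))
-x*z - 4*y*exp(y*z) + 3*exp(x + y) + sin(z)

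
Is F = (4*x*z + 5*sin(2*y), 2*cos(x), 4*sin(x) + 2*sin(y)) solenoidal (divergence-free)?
No, ∇·F = 4*z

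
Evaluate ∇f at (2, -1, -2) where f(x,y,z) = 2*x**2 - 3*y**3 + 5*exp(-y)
(8, -5*E - 9, 0)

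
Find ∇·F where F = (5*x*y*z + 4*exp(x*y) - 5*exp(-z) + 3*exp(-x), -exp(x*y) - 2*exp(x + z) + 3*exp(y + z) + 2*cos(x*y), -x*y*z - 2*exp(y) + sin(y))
-x*y - x*exp(x*y) - 2*x*sin(x*y) + 5*y*z + 4*y*exp(x*y) + 3*exp(y + z) - 3*exp(-x)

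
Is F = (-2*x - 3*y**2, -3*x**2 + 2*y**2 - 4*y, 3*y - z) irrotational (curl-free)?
No, ∇×F = (3, 0, -6*x + 6*y)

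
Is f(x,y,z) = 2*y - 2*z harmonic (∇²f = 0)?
Yes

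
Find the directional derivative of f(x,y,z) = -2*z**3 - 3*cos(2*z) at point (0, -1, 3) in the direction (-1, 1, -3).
18*sqrt(11)*(9 - sin(6))/11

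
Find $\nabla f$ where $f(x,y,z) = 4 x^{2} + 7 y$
(8*x, 7, 0)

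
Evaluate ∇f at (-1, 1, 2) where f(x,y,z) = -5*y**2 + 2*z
(0, -10, 2)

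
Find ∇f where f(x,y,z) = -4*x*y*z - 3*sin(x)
(-4*y*z - 3*cos(x), -4*x*z, -4*x*y)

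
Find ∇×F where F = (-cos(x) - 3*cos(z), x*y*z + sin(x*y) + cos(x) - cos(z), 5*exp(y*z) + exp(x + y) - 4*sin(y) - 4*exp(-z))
(-x*y + 5*z*exp(y*z) + exp(x + y) - sin(z) - 4*cos(y), -exp(x + y) + 3*sin(z), y*z + y*cos(x*y) - sin(x))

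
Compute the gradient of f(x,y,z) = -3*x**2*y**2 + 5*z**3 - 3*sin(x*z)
(-6*x*y**2 - 3*z*cos(x*z), -6*x**2*y, -3*x*cos(x*z) + 15*z**2)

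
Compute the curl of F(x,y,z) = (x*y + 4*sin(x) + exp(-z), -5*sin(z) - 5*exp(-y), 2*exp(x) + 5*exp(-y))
(5*cos(z) - 5*exp(-y), -2*exp(x) - exp(-z), -x)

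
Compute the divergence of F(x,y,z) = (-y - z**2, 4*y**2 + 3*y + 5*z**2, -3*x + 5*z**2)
8*y + 10*z + 3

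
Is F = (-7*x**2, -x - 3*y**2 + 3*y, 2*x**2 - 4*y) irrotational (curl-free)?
No, ∇×F = (-4, -4*x, -1)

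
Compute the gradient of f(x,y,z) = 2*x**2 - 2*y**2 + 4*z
(4*x, -4*y, 4)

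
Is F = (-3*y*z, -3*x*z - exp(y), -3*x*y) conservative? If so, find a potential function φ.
Yes, F is conservative. φ = -3*x*y*z - exp(y)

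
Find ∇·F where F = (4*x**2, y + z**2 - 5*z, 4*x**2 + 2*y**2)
8*x + 1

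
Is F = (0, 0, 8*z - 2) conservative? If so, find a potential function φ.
Yes, F is conservative. φ = 2*z*(2*z - 1)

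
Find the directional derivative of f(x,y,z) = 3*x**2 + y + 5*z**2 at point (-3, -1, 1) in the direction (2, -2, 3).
-8*sqrt(17)/17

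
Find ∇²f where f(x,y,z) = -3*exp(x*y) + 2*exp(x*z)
-3*x**2*exp(x*y) + 2*x**2*exp(x*z) - 3*y**2*exp(x*y) + 2*z**2*exp(x*z)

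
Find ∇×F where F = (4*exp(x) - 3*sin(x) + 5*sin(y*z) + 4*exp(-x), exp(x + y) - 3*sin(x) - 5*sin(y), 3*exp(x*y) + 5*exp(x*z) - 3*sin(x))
(3*x*exp(x*y), -3*y*exp(x*y) + 5*y*cos(y*z) - 5*z*exp(x*z) + 3*cos(x), -5*z*cos(y*z) + exp(x + y) - 3*cos(x))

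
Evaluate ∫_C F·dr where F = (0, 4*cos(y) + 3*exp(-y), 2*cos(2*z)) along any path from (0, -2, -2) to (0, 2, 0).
sin(4) - 3*exp(-2) + 8*sin(2) + 3*exp(2)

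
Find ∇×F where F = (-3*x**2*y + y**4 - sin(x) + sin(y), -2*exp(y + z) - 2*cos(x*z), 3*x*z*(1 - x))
(-2*x*sin(x*z) + 2*exp(y + z), 3*z*(2*x - 1), 3*x**2 - 4*y**3 + 2*z*sin(x*z) - cos(y))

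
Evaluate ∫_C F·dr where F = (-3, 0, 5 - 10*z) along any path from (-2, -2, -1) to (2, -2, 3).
-32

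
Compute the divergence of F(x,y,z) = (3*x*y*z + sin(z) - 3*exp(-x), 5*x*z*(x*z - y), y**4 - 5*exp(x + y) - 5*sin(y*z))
-5*x*z + 3*y*z - 5*y*cos(y*z) + 3*exp(-x)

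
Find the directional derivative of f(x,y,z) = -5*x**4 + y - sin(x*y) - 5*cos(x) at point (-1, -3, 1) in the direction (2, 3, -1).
sqrt(14)*(9*cos(3) - 10*sin(1) + 43)/14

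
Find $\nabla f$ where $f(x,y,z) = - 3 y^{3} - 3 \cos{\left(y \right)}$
(0, -9*y**2 + 3*sin(y), 0)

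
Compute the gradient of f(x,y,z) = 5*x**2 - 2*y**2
(10*x, -4*y, 0)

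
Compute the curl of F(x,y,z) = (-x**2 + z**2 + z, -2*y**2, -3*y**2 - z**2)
(-6*y, 2*z + 1, 0)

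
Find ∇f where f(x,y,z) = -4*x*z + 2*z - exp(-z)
(-4*z, 0, -4*x + 2 + exp(-z))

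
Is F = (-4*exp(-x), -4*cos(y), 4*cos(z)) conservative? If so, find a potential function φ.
Yes, F is conservative. φ = -4*sin(y) + 4*sin(z) + 4*exp(-x)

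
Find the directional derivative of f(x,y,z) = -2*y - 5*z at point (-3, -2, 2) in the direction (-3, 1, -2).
4*sqrt(14)/7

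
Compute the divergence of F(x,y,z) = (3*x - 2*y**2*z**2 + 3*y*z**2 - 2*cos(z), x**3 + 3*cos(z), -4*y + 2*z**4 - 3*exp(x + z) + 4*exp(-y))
8*z**3 - 3*exp(x + z) + 3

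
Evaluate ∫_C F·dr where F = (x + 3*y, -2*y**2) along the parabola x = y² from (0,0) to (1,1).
11/6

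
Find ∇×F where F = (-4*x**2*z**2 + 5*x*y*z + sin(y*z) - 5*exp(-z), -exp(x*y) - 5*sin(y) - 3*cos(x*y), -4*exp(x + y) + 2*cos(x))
(-4*exp(x + y), -8*x**2*z + 5*x*y + y*cos(y*z) + 4*exp(x + y) + 2*sin(x) + 5*exp(-z), -5*x*z - y*exp(x*y) + 3*y*sin(x*y) - z*cos(y*z))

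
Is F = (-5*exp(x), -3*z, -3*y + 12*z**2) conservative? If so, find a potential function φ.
Yes, F is conservative. φ = -3*y*z + 4*z**3 - 5*exp(x)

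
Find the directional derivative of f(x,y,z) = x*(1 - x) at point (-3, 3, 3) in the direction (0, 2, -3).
0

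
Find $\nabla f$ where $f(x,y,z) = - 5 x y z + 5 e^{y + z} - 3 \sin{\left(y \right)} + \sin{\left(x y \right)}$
(y*(-5*z + cos(x*y)), -5*x*z + x*cos(x*y) + 5*exp(y + z) - 3*cos(y), -5*x*y + 5*exp(y + z))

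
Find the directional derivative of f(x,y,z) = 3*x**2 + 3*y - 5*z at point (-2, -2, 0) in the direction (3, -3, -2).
-35*sqrt(22)/22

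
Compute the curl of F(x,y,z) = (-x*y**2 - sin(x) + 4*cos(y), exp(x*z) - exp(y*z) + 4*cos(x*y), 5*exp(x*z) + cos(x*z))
(-x*exp(x*z) + y*exp(y*z), z*(-5*exp(x*z) + sin(x*z)), 2*x*y - 4*y*sin(x*y) + z*exp(x*z) + 4*sin(y))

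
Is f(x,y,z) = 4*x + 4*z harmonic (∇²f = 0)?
Yes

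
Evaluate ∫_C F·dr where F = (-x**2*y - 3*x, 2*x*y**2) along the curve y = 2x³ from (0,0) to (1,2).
89/30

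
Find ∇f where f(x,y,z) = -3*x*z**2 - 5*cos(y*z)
(-3*z**2, 5*z*sin(y*z), -6*x*z + 5*y*sin(y*z))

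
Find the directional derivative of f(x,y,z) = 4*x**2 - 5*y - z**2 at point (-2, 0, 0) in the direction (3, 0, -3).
-8*sqrt(2)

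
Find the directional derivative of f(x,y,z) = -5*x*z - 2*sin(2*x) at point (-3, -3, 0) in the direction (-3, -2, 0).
12*sqrt(13)*cos(6)/13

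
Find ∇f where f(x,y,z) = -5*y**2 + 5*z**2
(0, -10*y, 10*z)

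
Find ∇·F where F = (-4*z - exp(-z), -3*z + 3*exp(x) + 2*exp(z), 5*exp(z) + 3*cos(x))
5*exp(z)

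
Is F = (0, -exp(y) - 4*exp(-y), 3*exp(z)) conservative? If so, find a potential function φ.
Yes, F is conservative. φ = -exp(y) + 3*exp(z) + 4*exp(-y)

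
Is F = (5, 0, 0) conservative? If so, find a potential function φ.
Yes, F is conservative. φ = 5*x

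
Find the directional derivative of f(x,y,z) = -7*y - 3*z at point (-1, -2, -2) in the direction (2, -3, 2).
15*sqrt(17)/17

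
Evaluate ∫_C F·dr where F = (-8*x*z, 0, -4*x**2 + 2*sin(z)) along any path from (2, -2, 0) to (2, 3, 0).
0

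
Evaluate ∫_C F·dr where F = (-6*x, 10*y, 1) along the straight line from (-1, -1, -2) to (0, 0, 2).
2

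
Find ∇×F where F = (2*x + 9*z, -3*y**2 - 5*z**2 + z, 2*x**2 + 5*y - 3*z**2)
(10*z + 4, 9 - 4*x, 0)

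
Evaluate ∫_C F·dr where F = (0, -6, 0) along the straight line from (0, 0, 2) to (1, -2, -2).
12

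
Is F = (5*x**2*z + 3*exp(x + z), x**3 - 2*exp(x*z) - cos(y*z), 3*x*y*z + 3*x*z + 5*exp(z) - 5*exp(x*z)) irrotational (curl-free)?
No, ∇×F = (3*x*z + 2*x*exp(x*z) - y*sin(y*z), 5*x**2 - 3*y*z + 5*z*exp(x*z) - 3*z + 3*exp(x + z), 3*x**2 - 2*z*exp(x*z))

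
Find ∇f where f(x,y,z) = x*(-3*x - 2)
(-6*x - 2, 0, 0)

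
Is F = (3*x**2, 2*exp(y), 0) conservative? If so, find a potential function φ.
Yes, F is conservative. φ = x**3 + 2*exp(y)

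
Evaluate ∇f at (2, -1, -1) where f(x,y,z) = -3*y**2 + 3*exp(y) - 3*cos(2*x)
(6*sin(4), 3*exp(-1) + 6, 0)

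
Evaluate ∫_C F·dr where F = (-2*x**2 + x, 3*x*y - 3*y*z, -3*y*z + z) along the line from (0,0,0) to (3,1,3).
-18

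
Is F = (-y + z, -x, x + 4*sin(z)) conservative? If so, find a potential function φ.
Yes, F is conservative. φ = -x*y + x*z - 4*cos(z)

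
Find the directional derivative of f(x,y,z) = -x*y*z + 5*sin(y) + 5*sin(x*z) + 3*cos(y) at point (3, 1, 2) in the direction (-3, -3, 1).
3*sqrt(19)*(-5*cos(6) - 5*cos(1) + 3*sin(1) + 7)/19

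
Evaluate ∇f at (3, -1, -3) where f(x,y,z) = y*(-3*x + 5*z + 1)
(3, -23, -5)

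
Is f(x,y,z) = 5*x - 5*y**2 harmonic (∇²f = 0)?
No, ∇²f = -10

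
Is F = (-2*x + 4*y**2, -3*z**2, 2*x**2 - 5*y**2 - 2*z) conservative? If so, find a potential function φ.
No, ∇×F = (-10*y + 6*z, -4*x, -8*y) ≠ 0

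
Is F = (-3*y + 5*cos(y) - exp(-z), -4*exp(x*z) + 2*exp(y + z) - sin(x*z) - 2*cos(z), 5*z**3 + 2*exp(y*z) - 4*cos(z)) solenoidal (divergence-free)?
No, ∇·F = 2*y*exp(y*z) + 15*z**2 + 2*exp(y + z) + 4*sin(z)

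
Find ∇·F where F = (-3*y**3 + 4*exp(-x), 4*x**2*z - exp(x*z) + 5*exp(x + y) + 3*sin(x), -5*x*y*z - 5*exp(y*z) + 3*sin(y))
(5*(-x*y - y*exp(y*z) + exp(x + y))*exp(x) - 4)*exp(-x)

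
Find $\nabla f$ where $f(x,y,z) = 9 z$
(0, 0, 9)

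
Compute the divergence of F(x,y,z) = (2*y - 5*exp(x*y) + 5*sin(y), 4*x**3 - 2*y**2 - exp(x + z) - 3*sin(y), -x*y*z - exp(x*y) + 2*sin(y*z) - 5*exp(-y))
-x*y - 5*y*exp(x*y) + 2*y*cos(y*z) - 4*y - 3*cos(y)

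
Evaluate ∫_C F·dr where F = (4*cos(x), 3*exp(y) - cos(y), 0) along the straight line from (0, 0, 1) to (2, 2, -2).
-3 + 3*sin(2) + 3*exp(2)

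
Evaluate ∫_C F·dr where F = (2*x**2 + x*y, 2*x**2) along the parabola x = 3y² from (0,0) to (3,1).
126/5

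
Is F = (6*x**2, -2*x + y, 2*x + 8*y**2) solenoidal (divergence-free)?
No, ∇·F = 12*x + 1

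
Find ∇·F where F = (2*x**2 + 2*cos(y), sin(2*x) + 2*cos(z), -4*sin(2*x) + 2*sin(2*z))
4*x + 4*cos(2*z)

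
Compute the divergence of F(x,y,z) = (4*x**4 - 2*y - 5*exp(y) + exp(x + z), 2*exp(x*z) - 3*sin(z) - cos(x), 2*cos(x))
16*x**3 + exp(x + z)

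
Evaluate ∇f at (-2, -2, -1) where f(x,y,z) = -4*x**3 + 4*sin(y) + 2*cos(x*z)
(-48 + 2*sin(2), 4*cos(2), 4*sin(2))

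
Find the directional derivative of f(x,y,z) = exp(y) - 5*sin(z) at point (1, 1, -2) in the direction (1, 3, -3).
3*sqrt(19)*(5*cos(2) + E)/19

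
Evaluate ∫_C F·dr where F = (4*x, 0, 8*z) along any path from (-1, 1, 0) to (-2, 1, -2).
22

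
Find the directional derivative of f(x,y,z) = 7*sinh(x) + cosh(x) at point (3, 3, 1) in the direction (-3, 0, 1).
-3*sqrt(10)*(sinh(3) + 7*cosh(3))/10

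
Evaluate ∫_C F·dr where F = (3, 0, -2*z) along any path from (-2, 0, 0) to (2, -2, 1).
11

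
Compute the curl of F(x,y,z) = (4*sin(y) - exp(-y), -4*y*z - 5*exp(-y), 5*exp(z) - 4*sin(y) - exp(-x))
(4*y - 4*cos(y), -exp(-x), -4*cos(y) - exp(-y))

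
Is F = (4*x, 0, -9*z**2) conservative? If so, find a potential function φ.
Yes, F is conservative. φ = 2*x**2 - 3*z**3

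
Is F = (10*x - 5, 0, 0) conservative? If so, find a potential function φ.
Yes, F is conservative. φ = 5*x*(x - 1)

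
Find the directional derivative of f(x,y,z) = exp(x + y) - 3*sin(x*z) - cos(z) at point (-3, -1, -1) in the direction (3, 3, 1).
sqrt(19)*(18*exp(4)*cos(3) - exp(4)*sin(1) + 6)*exp(-4)/19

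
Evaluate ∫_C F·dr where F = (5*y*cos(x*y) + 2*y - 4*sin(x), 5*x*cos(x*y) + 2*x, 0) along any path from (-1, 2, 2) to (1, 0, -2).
4 + 5*sin(2)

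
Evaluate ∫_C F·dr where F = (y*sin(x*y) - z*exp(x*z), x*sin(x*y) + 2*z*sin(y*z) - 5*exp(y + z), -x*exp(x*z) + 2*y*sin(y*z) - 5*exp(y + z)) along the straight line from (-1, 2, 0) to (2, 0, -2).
-cosh(4) + cos(2) + sinh(4) + 10*sinh(2)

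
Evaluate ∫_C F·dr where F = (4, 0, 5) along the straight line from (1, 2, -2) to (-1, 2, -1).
-3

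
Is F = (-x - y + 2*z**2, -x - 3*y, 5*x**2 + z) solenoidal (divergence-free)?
No, ∇·F = -3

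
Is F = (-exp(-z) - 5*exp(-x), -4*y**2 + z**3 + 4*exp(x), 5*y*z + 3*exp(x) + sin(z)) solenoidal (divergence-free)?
No, ∇·F = -3*y + cos(z) + 5*exp(-x)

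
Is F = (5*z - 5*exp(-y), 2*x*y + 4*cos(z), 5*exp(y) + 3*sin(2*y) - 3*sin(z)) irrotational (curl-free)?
No, ∇×F = (5*exp(y) + 4*sin(z) + 6*cos(2*y), 5, 2*y - 5*exp(-y))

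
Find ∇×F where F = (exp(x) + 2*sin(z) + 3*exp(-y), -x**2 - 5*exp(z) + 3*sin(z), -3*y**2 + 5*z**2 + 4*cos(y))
(-6*y + 5*exp(z) - 4*sin(y) - 3*cos(z), 2*cos(z), -2*x + 3*exp(-y))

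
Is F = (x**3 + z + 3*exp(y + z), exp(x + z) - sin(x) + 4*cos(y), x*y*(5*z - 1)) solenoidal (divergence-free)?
No, ∇·F = 3*x**2 + 5*x*y - 4*sin(y)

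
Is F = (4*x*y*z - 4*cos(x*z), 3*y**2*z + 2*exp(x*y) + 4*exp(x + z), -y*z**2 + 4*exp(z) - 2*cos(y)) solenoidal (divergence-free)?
No, ∇·F = 2*x*exp(x*y) + 8*y*z + 4*z*sin(x*z) + 4*exp(z)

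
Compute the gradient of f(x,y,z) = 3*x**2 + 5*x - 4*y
(6*x + 5, -4, 0)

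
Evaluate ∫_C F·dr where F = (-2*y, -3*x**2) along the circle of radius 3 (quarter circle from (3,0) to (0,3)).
-54 + 9*pi/2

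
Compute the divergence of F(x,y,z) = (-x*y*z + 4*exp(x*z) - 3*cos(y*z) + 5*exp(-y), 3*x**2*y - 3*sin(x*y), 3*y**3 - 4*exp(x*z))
3*x**2 - 4*x*exp(x*z) - 3*x*cos(x*y) - y*z + 4*z*exp(x*z)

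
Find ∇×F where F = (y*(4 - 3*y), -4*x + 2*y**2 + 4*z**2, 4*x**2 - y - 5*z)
(-8*z - 1, -8*x, 6*y - 8)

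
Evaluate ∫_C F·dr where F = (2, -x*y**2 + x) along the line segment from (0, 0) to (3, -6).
159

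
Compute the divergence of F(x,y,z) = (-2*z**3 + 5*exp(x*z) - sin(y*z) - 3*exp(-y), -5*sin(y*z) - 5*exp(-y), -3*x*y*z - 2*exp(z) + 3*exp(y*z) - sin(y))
-3*x*y + 3*y*exp(y*z) + 5*z*exp(x*z) - 5*z*cos(y*z) - 2*exp(z) + 5*exp(-y)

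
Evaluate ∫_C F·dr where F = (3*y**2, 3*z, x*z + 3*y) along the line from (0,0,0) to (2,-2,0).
8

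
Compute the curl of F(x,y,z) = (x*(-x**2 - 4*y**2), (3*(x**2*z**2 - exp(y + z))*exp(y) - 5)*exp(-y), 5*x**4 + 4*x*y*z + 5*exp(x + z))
(-6*x**2*z + 4*x*z + 3*exp(y + z), -20*x**3 - 4*y*z - 5*exp(x + z), 2*x*(4*y + 3*z**2))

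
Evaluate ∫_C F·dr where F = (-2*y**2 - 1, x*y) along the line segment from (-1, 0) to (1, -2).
-20/3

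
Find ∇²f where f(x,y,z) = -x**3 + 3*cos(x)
-6*x - 3*cos(x)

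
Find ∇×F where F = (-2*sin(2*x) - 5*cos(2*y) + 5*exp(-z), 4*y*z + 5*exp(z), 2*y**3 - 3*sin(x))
(6*y**2 - 4*y - 5*exp(z), 3*cos(x) - 5*exp(-z), -10*sin(2*y))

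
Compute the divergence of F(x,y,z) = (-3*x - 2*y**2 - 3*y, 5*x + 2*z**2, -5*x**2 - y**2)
-3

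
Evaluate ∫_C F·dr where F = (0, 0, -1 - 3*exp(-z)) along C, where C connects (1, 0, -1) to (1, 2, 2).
-3*E - 3 + 3*exp(-2)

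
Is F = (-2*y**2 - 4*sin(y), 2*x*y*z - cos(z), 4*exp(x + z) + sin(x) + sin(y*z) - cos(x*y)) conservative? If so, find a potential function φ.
No, ∇×F = (-2*x*y + x*sin(x*y) + z*cos(y*z) - sin(z), -y*sin(x*y) - 4*exp(x + z) - cos(x), 2*y*z + 4*y + 4*cos(y)) ≠ 0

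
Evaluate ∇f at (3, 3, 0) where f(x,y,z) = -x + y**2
(-1, 6, 0)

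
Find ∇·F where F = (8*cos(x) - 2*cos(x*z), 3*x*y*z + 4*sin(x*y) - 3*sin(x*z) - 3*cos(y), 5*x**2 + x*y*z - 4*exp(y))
x*y + 3*x*z + 4*x*cos(x*y) + 2*z*sin(x*z) - 8*sin(x) + 3*sin(y)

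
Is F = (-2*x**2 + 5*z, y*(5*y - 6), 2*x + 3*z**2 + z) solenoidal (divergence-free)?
No, ∇·F = -4*x + 10*y + 6*z - 5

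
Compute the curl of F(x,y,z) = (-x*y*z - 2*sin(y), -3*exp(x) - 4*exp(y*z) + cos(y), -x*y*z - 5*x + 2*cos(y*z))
(-x*z + 4*y*exp(y*z) - 2*z*sin(y*z), -x*y + y*z + 5, x*z - 3*exp(x) + 2*cos(y))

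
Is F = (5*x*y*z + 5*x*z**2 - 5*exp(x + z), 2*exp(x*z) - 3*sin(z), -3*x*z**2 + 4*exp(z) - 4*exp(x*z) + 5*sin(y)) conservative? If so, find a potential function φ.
No, ∇×F = (-2*x*exp(x*z) + 5*cos(y) + 3*cos(z), 5*x*y + 10*x*z + 3*z**2 + 4*z*exp(x*z) - 5*exp(x + z), z*(-5*x + 2*exp(x*z))) ≠ 0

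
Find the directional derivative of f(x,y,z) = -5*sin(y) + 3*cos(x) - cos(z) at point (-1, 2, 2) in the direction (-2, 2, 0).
-sqrt(2)*(5*cos(2) + 3*sin(1))/2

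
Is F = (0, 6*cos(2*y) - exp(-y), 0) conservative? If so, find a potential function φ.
Yes, F is conservative. φ = 3*sin(2*y) + exp(-y)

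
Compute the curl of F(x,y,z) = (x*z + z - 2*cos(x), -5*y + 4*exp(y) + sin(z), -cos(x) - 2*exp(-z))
(-cos(z), x - sin(x) + 1, 0)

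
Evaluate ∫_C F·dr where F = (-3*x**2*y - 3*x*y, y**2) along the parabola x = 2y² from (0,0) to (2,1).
-1189/105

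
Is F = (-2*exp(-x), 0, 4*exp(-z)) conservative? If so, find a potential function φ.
Yes, F is conservative. φ = -4*exp(-z) + 2*exp(-x)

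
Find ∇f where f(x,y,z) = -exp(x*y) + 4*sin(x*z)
(-y*exp(x*y) + 4*z*cos(x*z), -x*exp(x*y), 4*x*cos(x*z))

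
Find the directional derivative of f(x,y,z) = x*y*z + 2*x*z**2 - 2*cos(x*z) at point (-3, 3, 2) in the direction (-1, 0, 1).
sqrt(2)*(-47 + 10*sin(6))/2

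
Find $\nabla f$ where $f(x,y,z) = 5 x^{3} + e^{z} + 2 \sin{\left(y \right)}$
(15*x**2, 2*cos(y), exp(z))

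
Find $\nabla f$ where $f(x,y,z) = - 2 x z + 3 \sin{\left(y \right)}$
(-2*z, 3*cos(y), -2*x)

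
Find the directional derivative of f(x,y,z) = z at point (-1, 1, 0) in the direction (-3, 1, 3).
3*sqrt(19)/19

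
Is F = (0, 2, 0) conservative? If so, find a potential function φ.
Yes, F is conservative. φ = 2*y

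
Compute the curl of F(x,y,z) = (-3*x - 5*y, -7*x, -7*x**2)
(0, 14*x, -2)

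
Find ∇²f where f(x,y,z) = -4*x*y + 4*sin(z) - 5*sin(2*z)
4*(10*cos(z) - 1)*sin(z)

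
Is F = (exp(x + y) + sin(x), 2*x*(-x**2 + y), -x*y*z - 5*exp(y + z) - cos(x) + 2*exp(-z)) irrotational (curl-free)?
No, ∇×F = (-x*z - 5*exp(y + z), y*z - sin(x), -6*x**2 + 2*y - exp(x + y))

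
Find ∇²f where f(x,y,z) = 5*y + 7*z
0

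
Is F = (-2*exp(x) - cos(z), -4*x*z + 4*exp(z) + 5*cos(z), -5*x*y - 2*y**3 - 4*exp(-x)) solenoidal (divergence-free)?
No, ∇·F = -2*exp(x)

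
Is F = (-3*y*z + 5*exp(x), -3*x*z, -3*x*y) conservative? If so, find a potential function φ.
Yes, F is conservative. φ = -3*x*y*z + 5*exp(x)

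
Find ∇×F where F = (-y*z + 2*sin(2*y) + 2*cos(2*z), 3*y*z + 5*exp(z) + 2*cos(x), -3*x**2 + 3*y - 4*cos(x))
(-3*y - 5*exp(z) + 3, 6*x - y - 4*sin(x) - 4*sin(2*z), z - 2*sin(x) - 4*cos(2*y))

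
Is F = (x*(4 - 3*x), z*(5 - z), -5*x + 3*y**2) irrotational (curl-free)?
No, ∇×F = (6*y + 2*z - 5, 5, 0)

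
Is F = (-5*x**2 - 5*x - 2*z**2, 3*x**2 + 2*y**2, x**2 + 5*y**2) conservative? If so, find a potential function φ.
No, ∇×F = (10*y, -2*x - 4*z, 6*x) ≠ 0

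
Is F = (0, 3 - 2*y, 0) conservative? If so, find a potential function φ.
Yes, F is conservative. φ = y*(3 - y)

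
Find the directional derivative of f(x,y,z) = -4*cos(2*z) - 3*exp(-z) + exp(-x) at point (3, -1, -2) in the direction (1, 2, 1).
sqrt(6)*(-1 - 8*exp(3)*sin(4) + 3*exp(5))*exp(-3)/6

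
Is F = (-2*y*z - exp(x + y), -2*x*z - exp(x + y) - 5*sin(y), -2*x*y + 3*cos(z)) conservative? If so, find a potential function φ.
Yes, F is conservative. φ = -2*x*y*z - exp(x + y) + 3*sin(z) + 5*cos(y)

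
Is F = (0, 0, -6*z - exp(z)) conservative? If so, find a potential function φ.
Yes, F is conservative. φ = -3*z**2 - exp(z)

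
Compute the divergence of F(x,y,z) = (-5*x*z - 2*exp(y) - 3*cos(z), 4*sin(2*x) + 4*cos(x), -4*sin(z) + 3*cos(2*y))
-5*z - 4*cos(z)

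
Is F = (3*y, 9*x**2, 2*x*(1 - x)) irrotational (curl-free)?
No, ∇×F = (0, 4*x - 2, 18*x - 3)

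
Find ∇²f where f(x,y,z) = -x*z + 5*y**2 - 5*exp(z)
10 - 5*exp(z)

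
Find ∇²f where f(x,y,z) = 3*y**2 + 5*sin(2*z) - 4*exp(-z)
-20*sin(2*z) + 6 - 4*exp(-z)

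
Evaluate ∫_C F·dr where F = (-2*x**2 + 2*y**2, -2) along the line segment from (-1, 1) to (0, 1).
4/3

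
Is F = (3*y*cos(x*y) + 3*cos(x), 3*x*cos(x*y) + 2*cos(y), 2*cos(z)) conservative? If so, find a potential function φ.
Yes, F is conservative. φ = 3*sin(x) + 2*sin(y) + 2*sin(z) + 3*sin(x*y)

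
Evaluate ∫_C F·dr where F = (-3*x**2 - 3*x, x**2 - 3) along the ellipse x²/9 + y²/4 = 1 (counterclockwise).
0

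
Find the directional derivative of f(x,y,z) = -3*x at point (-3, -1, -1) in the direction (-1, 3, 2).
3*sqrt(14)/14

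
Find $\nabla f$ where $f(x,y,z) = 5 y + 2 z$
(0, 5, 2)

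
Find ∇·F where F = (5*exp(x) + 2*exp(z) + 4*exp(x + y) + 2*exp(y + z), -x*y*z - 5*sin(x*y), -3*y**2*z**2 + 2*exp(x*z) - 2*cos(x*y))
-x*z + 2*x*exp(x*z) - 5*x*cos(x*y) - 6*y**2*z + 5*exp(x) + 4*exp(x + y)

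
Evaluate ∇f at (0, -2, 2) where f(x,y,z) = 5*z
(0, 0, 5)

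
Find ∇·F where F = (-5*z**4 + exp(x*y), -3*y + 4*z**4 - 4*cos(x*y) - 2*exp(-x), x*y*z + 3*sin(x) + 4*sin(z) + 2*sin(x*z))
x*y + 4*x*sin(x*y) + 2*x*cos(x*z) + y*exp(x*y) + 4*cos(z) - 3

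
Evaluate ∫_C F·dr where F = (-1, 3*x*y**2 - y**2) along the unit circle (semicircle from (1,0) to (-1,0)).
3*pi/8 + 2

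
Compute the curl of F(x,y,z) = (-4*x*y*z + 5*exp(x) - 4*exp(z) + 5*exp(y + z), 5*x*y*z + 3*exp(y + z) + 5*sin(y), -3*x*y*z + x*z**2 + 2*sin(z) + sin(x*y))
(-5*x*y - 3*x*z + x*cos(x*y) - 3*exp(y + z), -4*x*y + 3*y*z - y*cos(x*y) - z**2 - 4*exp(z) + 5*exp(y + z), 4*x*z + 5*y*z - 5*exp(y + z))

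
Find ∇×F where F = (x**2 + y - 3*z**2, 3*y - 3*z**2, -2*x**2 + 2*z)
(6*z, 4*x - 6*z, -1)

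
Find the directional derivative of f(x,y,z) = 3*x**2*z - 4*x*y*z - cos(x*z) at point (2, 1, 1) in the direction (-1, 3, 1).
sqrt(11)*(-28 + sin(2))/11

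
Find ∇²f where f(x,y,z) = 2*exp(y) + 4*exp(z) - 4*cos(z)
2*exp(y) + 4*exp(z) + 4*cos(z)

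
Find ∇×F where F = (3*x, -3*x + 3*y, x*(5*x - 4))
(0, 4 - 10*x, -3)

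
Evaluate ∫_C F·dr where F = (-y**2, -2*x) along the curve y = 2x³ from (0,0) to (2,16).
-848/7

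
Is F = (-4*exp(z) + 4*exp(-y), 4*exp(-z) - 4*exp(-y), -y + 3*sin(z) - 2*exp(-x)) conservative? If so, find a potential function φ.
No, ∇×F = (-1 + 4*exp(-z), -4*exp(z) - 2*exp(-x), 4*exp(-y)) ≠ 0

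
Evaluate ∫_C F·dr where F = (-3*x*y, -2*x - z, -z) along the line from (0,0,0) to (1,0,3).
-9/2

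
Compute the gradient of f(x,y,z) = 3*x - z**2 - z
(3, 0, -2*z - 1)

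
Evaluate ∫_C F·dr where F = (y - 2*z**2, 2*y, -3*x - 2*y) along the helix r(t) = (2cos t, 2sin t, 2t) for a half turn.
-80 - 2*pi + 16*pi**2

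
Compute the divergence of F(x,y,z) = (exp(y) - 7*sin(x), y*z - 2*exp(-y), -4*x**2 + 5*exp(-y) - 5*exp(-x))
z - 7*cos(x) + 2*exp(-y)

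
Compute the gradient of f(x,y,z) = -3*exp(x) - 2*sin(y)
(-3*exp(x), -2*cos(y), 0)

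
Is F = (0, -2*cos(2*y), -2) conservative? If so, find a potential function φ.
Yes, F is conservative. φ = -2*z - sin(2*y)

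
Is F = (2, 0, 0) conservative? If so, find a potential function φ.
Yes, F is conservative. φ = 2*x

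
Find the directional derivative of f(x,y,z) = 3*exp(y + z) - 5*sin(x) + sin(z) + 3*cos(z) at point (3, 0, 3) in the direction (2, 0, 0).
-5*cos(3)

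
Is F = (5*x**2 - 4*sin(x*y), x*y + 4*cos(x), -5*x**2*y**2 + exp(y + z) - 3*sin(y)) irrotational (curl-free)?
No, ∇×F = (-10*x**2*y + exp(y + z) - 3*cos(y), 10*x*y**2, 4*x*cos(x*y) + y - 4*sin(x))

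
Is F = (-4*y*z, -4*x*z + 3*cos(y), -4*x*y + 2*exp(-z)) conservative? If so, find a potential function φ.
Yes, F is conservative. φ = -4*x*y*z + 3*sin(y) - 2*exp(-z)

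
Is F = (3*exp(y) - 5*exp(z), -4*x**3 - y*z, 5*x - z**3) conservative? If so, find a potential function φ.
No, ∇×F = (y, -5*exp(z) - 5, -12*x**2 - 3*exp(y)) ≠ 0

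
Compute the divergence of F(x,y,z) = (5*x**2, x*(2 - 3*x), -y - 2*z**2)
10*x - 4*z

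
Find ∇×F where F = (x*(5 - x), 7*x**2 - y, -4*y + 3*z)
(-4, 0, 14*x)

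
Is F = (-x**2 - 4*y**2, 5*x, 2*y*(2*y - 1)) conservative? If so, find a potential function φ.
No, ∇×F = (8*y - 2, 0, 8*y + 5) ≠ 0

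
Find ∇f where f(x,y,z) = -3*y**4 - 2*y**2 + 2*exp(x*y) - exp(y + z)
(2*y*exp(x*y), 2*x*exp(x*y) - 12*y**3 - 4*y - exp(y + z), -exp(y + z))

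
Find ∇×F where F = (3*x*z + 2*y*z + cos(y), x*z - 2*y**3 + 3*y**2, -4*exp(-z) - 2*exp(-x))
(-x, 3*x + 2*y - 2*exp(-x), -z + sin(y))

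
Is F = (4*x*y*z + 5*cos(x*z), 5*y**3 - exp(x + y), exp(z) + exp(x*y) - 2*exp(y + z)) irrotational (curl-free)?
No, ∇×F = (x*exp(x*y) - 2*exp(y + z), 4*x*y - 5*x*sin(x*z) - y*exp(x*y), -4*x*z - exp(x + y))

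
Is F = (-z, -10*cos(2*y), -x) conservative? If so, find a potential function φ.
Yes, F is conservative. φ = -x*z - 5*sin(2*y)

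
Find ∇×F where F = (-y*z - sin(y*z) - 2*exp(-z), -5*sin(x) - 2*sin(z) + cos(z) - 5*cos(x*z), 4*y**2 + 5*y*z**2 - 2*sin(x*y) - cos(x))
(-5*x*sin(x*z) - 2*x*cos(x*y) + 8*y + 5*z**2 + sin(z) + 2*cos(z), 2*y*cos(x*y) - y*cos(y*z) - y - sin(x) + 2*exp(-z), 5*z*sin(x*z) + z*cos(y*z) + z - 5*cos(x))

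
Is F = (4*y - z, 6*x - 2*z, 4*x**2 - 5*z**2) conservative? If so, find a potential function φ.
No, ∇×F = (2, -8*x - 1, 2) ≠ 0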